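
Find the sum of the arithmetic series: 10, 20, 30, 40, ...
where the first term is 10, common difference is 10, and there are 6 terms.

Sₙ = n/2 × (first + last)
Last term = a + (n-1)d = 10 + (6-1)×10 = 60
S_6 = 6/2 × (10 + 60)
S_6 = 6/2 × 70 = 210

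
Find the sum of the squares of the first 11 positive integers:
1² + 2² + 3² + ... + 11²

Formula: ∑k² = n(n+1)(2n+1)/6
= 11×12×23/6
= 3036/6
= 506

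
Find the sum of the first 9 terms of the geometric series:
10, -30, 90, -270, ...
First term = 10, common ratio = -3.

Sₙ = a(1 - rⁿ) / (1 - r)
S_9 = 10(1 - (-3)^9) / (1 - (-3))
S_9 = 10(1 - (-19683)) / (4)
S_9 = 49210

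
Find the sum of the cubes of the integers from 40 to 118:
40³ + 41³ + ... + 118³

Use ∑_{k=1}^{n} k³ = [n(n+1)/2]², then subtract the first 39 terms.
∑_{k=1}^{118} k³ = [118×119/2]² = 7021² = 49294441
∑_{k=1}^{39} k³ = [39×40/2]² = 780² = 608400
∑_{k=40}^{118} k³ = 49294441 - 608400 = 48686041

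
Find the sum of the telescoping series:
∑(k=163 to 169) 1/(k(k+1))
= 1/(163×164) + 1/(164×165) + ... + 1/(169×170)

Partial fractions: 1/(k(k+1)) = 1/k - 1/(k+1)
The series telescopes:
= (1/163 - 1/164) + (1/164 - 1/165) + ... + (1/169 - 1/170)
= 1/163 - 1/170
= 7/27710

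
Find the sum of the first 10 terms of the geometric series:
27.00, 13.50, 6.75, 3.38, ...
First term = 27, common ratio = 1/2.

Sₙ = a(1 - rⁿ) / (1 - r)
S_10 = 27(1 - (1/2)^10) / (1 - (1/2))
S_10 = 27(1 - (1/1024)) / (1/2)
S_10 = 27621/512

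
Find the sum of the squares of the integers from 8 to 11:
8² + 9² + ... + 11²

Use ∑_{k=1}^{n} k² = n(n+1)(2n+1)/6, then subtract the first 7 terms.
∑_{k=1}^{11} k² = 11×12×23/6 = 506
∑_{k=1}^{7} k² = 7×8×15/6 = 140
∑_{k=8}^{11} k² = 506 - 140 = 366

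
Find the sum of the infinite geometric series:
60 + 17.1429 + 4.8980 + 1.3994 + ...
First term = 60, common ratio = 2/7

For |r| < 1, S = a / (1 - r)
S = 60 / (1 - (2/7))
S = 60 / (5/7)
S = 84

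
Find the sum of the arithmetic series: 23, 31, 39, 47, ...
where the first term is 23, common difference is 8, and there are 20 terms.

Sₙ = n/2 × (first + last)
Last term = a + (n-1)d = 23 + (20-1)×8 = 175
S_20 = 20/2 × (23 + 175)
S_20 = 20/2 × 198 = 1980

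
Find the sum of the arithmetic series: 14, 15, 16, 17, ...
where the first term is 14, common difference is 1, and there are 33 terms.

Sₙ = n/2 × (first + last)
Last term = a + (n-1)d = 14 + (33-1)×1 = 46
S_33 = 33/2 × (14 + 46)
S_33 = 33/2 × 60 = 990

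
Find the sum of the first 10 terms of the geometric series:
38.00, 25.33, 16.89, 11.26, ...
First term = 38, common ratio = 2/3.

Sₙ = a(1 - rⁿ) / (1 - r)
S_10 = 38(1 - (2/3)^10) / (1 - (2/3))
S_10 = 38(1 - (1024/59049)) / (1/3)
S_10 = 2204950/19683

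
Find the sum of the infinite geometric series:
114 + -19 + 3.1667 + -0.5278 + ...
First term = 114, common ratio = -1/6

For |r| < 1, S = a / (1 - r)
S = 114 / (1 - (-1/6))
S = 114 / (7/6)
S = 684/7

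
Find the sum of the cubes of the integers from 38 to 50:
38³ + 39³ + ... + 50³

Use ∑_{k=1}^{n} k³ = [n(n+1)/2]², then subtract the first 37 terms.
∑_{k=1}^{50} k³ = [50×51/2]² = 1275² = 1625625
∑_{k=1}^{37} k³ = [37×38/2]² = 703² = 494209
∑_{k=38}^{50} k³ = 1625625 - 494209 = 1131416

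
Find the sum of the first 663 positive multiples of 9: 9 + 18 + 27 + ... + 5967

Factor out 9: = 9(1 + 2 + ... + 663) = 9 × n(n+1)/2
= 9 × 663×664/2
= 9 × 220116
= 1981044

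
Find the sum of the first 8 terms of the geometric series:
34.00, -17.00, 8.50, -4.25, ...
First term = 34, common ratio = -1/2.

Sₙ = a(1 - rⁿ) / (1 - r)
S_8 = 34(1 - (-1/2)^8) / (1 - (-1/2))
S_8 = 34(1 - (1/256)) / (3/2)
S_8 = 1445/64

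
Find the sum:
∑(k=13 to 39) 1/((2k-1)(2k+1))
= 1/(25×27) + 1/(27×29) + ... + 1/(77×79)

Partial fractions: 1/((2k-1)(2k+1)) = (1/2)[1/(2k-1) - 1/(2k+1)]
The series telescopes:
= (1/2)[1/25 - 1/79]
= 27/1975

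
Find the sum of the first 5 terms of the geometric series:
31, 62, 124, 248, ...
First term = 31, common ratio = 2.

Sₙ = a(1 - rⁿ) / (1 - r)
S_5 = 31(1 - 2^5) / (1 - 2)
S_5 = 31(1 - 32) / (-1)
S_5 = 961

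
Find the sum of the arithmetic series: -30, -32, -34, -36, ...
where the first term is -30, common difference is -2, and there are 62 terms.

Sₙ = n/2 × (first + last)
Last term = a + (n-1)d = -30 + (62-1)×(-2) = -152
S_62 = 62/2 × (-30 + (-152))
S_62 = 62/2 × (-182) = -5642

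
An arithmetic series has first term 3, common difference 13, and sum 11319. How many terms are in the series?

Using S = n/2 × [2a + (n-1)d]
11319 = n/2 × [2(3) + (n-1)(13)]
11319 = n/2 × [6 + 13n - 13]
22638 = n × [-7 + 13n]
13n² + (-7)n - 22638 = 0
Discriminant: Δ = (-7)² - 4(13)(-22638) = 49 + 1177176 = 1177225
√Δ = 1085
n = [-(-7) + √Δ] / (2·13) = (7 + 1085) / 26 = 1092 / 26 = 42
(The negative root is discarded since n must be a positive integer.)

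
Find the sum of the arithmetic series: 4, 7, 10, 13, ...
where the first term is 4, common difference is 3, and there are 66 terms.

Sₙ = n/2 × (first + last)
Last term = a + (n-1)d = 4 + (66-1)×3 = 199
S_66 = 66/2 × (4 + 199)
S_66 = 66/2 × 203 = 6699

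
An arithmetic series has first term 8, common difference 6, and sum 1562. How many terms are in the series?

Using S = n/2 × [2a + (n-1)d]
1562 = n/2 × [2(8) + (n-1)(6)]
1562 = n/2 × [16 + 6n - 6]
3124 = n × [10 + 6n]
6n² + (10)n - 3124 = 0
Discriminant: Δ = (10)² - 4(6)(-3124) = 100 + 74976 = 75076
√Δ = 274
n = [-(10) + √Δ] / (2·6) = (-10 + 274) / 12 = 264 / 12 = 22
(The negative root is discarded since n must be a positive integer.)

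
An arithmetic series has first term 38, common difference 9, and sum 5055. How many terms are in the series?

Using S = n/2 × [2a + (n-1)d]
5055 = n/2 × [2(38) + (n-1)(9)]
5055 = n/2 × [76 + 9n - 9]
10110 = n × [67 + 9n]
9n² + (67)n - 10110 = 0
Discriminant: Δ = (67)² - 4(9)(-10110) = 4489 + 363960 = 368449
√Δ = 607
n = [-(67) + √Δ] / (2·9) = (-67 + 607) / 18 = 540 / 18 = 30
(The negative root is discarded since n must be a positive integer.)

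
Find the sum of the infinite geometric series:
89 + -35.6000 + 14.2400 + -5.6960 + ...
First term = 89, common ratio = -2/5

For |r| < 1, S = a / (1 - r)
S = 89 / (1 - (-2/5))
S = 89 / (7/5)
S = 445/7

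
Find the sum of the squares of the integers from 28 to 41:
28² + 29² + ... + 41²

Use ∑_{k=1}^{n} k² = n(n+1)(2n+1)/6, then subtract the first 27 terms.
∑_{k=1}^{41} k² = 41×42×83/6 = 23821
∑_{k=1}^{27} k² = 27×28×55/6 = 6930
∑_{k=28}^{41} k² = 23821 - 6930 = 16891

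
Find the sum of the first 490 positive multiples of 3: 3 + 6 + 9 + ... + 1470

Factor out 3: = 3(1 + 2 + ... + 490) = 3 × n(n+1)/2
= 3 × 490×491/2
= 3 × 120295
= 360885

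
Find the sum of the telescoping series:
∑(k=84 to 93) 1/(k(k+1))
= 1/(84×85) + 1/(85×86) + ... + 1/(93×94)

Partial fractions: 1/(k(k+1)) = 1/k - 1/(k+1)
The series telescopes:
= (1/84 - 1/85) + (1/85 - 1/86) + ... + (1/93 - 1/94)
= 1/84 - 1/94
= 5/3948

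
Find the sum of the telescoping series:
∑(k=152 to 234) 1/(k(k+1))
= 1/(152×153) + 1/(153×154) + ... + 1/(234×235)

Partial fractions: 1/(k(k+1)) = 1/k - 1/(k+1)
The series telescopes:
= (1/152 - 1/153) + (1/153 - 1/154) + ... + (1/234 - 1/235)
= 1/152 - 1/235
= 83/35720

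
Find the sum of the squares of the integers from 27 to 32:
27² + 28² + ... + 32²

Use ∑_{k=1}^{n} k² = n(n+1)(2n+1)/6, then subtract the first 26 terms.
∑_{k=1}^{32} k² = 32×33×65/6 = 11440
∑_{k=1}^{26} k² = 26×27×53/6 = 6201
∑_{k=27}^{32} k² = 11440 - 6201 = 5239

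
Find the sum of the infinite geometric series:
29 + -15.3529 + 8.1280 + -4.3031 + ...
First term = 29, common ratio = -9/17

For |r| < 1, S = a / (1 - r)
S = 29 / (1 - (-9/17))
S = 29 / (26/17)
S = 493/26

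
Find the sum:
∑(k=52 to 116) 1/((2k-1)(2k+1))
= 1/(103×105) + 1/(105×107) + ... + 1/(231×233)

Partial fractions: 1/((2k-1)(2k+1)) = (1/2)[1/(2k-1) - 1/(2k+1)]
The series telescopes:
= (1/2)[1/103 - 1/233]
= 65/23999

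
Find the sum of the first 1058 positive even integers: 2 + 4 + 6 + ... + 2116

Sum of first n even numbers = n(n+1)
= 1058×1059
= 1120422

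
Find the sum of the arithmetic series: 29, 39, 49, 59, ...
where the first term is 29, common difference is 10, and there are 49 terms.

Sₙ = n/2 × (first + last)
Last term = a + (n-1)d = 29 + (49-1)×10 = 509
S_49 = 49/2 × (29 + 509)
S_49 = 49/2 × 538 = 13181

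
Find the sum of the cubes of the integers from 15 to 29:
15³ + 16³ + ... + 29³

Use ∑_{k=1}^{n} k³ = [n(n+1)/2]², then subtract the first 14 terms.
∑_{k=1}^{29} k³ = [29×30/2]² = 435² = 189225
∑_{k=1}^{14} k³ = [14×15/2]² = 105² = 11025
∑_{k=15}^{29} k³ = 189225 - 11025 = 178200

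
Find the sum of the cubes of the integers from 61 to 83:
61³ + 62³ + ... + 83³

Use ∑_{k=1}^{n} k³ = [n(n+1)/2]², then subtract the first 60 terms.
∑_{k=1}^{83} k³ = [83×84/2]² = 3486² = 12152196
∑_{k=1}^{60} k³ = [60×61/2]² = 1830² = 3348900
∑_{k=61}^{83} k³ = 12152196 - 3348900 = 8803296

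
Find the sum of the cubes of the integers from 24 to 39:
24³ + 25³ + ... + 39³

Use ∑_{k=1}^{n} k³ = [n(n+1)/2]², then subtract the first 23 terms.
∑_{k=1}^{39} k³ = [39×40/2]² = 780² = 608400
∑_{k=1}^{23} k³ = [23×24/2]² = 276² = 76176
∑_{k=24}^{39} k³ = 608400 - 76176 = 532224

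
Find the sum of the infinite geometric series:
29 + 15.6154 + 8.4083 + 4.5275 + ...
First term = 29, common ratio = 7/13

For |r| < 1, S = a / (1 - r)
S = 29 / (1 - (7/13))
S = 29 / (6/13)
S = 377/6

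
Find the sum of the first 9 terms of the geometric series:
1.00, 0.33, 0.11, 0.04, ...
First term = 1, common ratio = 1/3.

Sₙ = a(1 - rⁿ) / (1 - r)
S_9 = 1(1 - (1/3)^9) / (1 - (1/3))
S_9 = 1(1 - (1/19683)) / (2/3)
S_9 = 9841/6561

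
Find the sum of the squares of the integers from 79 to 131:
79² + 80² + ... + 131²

Use ∑_{k=1}^{n} k² = n(n+1)(2n+1)/6, then subtract the first 78 terms.
∑_{k=1}^{131} k² = 131×132×263/6 = 757966
∑_{k=1}^{78} k² = 78×79×157/6 = 161239
∑_{k=79}^{131} k² = 757966 - 161239 = 596727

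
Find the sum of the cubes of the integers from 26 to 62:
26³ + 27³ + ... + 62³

Use ∑_{k=1}^{n} k³ = [n(n+1)/2]², then subtract the first 25 terms.
∑_{k=1}^{62} k³ = [62×63/2]² = 1953² = 3814209
∑_{k=1}^{25} k³ = [25×26/2]² = 325² = 105625
∑_{k=26}^{62} k³ = 3814209 - 105625 = 3708584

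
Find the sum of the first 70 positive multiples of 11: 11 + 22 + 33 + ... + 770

Factor out 11: = 11(1 + 2 + ... + 70) = 11 × n(n+1)/2
= 11 × 70×71/2
= 11 × 2485
= 27335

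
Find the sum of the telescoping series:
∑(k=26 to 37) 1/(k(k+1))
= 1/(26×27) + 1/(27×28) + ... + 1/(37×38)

Partial fractions: 1/(k(k+1)) = 1/k - 1/(k+1)
The series telescopes:
= (1/26 - 1/27) + (1/27 - 1/28) + ... + (1/37 - 1/38)
= 1/26 - 1/38
= 3/247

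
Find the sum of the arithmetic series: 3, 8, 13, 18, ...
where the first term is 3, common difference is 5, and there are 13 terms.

Sₙ = n/2 × (first + last)
Last term = a + (n-1)d = 3 + (13-1)×5 = 63
S_13 = 13/2 × (3 + 63)
S_13 = 13/2 × 66 = 429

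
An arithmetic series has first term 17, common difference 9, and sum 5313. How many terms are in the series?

Using S = n/2 × [2a + (n-1)d]
5313 = n/2 × [2(17) + (n-1)(9)]
5313 = n/2 × [34 + 9n - 9]
10626 = n × [25 + 9n]
9n² + (25)n - 10626 = 0
Discriminant: Δ = (25)² - 4(9)(-10626) = 625 + 382536 = 383161
√Δ = 619
n = [-(25) + √Δ] / (2·9) = (-25 + 619) / 18 = 594 / 18 = 33
(The negative root is discarded since n must be a positive integer.)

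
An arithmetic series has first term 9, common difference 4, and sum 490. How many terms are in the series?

Using S = n/2 × [2a + (n-1)d]
490 = n/2 × [2(9) + (n-1)(4)]
490 = n/2 × [18 + 4n - 4]
980 = n × [14 + 4n]
4n² + (14)n - 980 = 0
Discriminant: Δ = (14)² - 4(4)(-980) = 196 + 15680 = 15876
√Δ = 126
n = [-(14) + √Δ] / (2·4) = (-14 + 126) / 8 = 112 / 8 = 14
(The negative root is discarded since n must be a positive integer.)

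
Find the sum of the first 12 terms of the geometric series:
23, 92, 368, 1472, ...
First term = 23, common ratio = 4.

Sₙ = a(1 - rⁿ) / (1 - r)
S_12 = 23(1 - 4^12) / (1 - 4)
S_12 = 23(1 - 16777216) / (-3)
S_12 = 128625315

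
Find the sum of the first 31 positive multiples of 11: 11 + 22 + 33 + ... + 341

Factor out 11: = 11(1 + 2 + ... + 31) = 11 × n(n+1)/2
= 11 × 31×32/2
= 11 × 496
= 5456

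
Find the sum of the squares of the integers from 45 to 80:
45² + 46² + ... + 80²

Use ∑_{k=1}^{n} k² = n(n+1)(2n+1)/6, then subtract the first 44 terms.
∑_{k=1}^{80} k² = 80×81×161/6 = 173880
∑_{k=1}^{44} k² = 44×45×89/6 = 29370
∑_{k=45}^{80} k² = 173880 - 29370 = 144510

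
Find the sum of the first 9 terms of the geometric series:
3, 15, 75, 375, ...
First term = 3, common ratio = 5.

Sₙ = a(1 - rⁿ) / (1 - r)
S_9 = 3(1 - 5^9) / (1 - 5)
S_9 = 3(1 - 1953125) / (-4)
S_9 = 1464843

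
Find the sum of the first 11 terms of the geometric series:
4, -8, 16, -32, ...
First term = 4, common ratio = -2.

Sₙ = a(1 - rⁿ) / (1 - r)
S_11 = 4(1 - (-2)^11) / (1 - (-2))
S_11 = 4(1 - (-2048)) / (3)
S_11 = 2732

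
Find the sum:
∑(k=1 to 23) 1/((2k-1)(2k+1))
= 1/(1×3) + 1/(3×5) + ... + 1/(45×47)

Partial fractions: 1/((2k-1)(2k+1)) = (1/2)[1/(2k-1) - 1/(2k+1)]
The series telescopes:
= (1/2)[1/1 - 1/47]
= 23/47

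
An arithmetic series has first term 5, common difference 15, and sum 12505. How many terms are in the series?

Using S = n/2 × [2a + (n-1)d]
12505 = n/2 × [2(5) + (n-1)(15)]
12505 = n/2 × [10 + 15n - 15]
25010 = n × [-5 + 15n]
15n² + (-5)n - 25010 = 0
Discriminant: Δ = (-5)² - 4(15)(-25010) = 25 + 1500600 = 1500625
√Δ = 1225
n = [-(-5) + √Δ] / (2·15) = (5 + 1225) / 30 = 1230 / 30 = 41
(The negative root is discarded since n must be a positive integer.)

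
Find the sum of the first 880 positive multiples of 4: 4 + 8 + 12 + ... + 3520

Factor out 4: = 4(1 + 2 + ... + 880) = 4 × n(n+1)/2
= 4 × 880×881/2
= 4 × 387640
= 1550560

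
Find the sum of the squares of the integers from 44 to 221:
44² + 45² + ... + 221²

Use ∑_{k=1}^{n} k² = n(n+1)(2n+1)/6, then subtract the first 43 terms.
∑_{k=1}^{221} k² = 221×222×443/6 = 3622411
∑_{k=1}^{43} k² = 43×44×87/6 = 27434
∑_{k=44}^{221} k² = 3622411 - 27434 = 3594977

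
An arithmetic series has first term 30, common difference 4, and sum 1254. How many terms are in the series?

Using S = n/2 × [2a + (n-1)d]
1254 = n/2 × [2(30) + (n-1)(4)]
1254 = n/2 × [60 + 4n - 4]
2508 = n × [56 + 4n]
4n² + (56)n - 2508 = 0
Discriminant: Δ = (56)² - 4(4)(-2508) = 3136 + 40128 = 43264
√Δ = 208
n = [-(56) + √Δ] / (2·4) = (-56 + 208) / 8 = 152 / 8 = 19
(The negative root is discarded since n must be a positive integer.)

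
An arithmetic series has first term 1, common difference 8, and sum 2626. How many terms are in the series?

Using S = n/2 × [2a + (n-1)d]
2626 = n/2 × [2(1) + (n-1)(8)]
2626 = n/2 × [2 + 8n - 8]
5252 = n × [-6 + 8n]
8n² + (-6)n - 5252 = 0
Discriminant: Δ = (-6)² - 4(8)(-5252) = 36 + 168064 = 168100
√Δ = 410
n = [-(-6) + √Δ] / (2·8) = (6 + 410) / 16 = 416 / 16 = 26
(The negative root is discarded since n must be a positive integer.)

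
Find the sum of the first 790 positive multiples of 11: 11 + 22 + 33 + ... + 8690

Factor out 11: = 11(1 + 2 + ... + 790) = 11 × n(n+1)/2
= 11 × 790×791/2
= 11 × 312445
= 3436895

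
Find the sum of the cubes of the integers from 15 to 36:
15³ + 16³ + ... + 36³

Use ∑_{k=1}^{n} k³ = [n(n+1)/2]², then subtract the first 14 terms.
∑_{k=1}^{36} k³ = [36×37/2]² = 666² = 443556
∑_{k=1}^{14} k³ = [14×15/2]² = 105² = 11025
∑_{k=15}^{36} k³ = 443556 - 11025 = 432531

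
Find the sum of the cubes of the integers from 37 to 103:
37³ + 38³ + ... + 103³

Use ∑_{k=1}^{n} k³ = [n(n+1)/2]², then subtract the first 36 terms.
∑_{k=1}^{103} k³ = [103×104/2]² = 5356² = 28686736
∑_{k=1}^{36} k³ = [36×37/2]² = 666² = 443556
∑_{k=37}^{103} k³ = 28686736 - 443556 = 28243180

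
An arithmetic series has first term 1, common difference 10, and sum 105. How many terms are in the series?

Using S = n/2 × [2a + (n-1)d]
105 = n/2 × [2(1) + (n-1)(10)]
105 = n/2 × [2 + 10n - 10]
210 = n × [-8 + 10n]
10n² + (-8)n - 210 = 0
Discriminant: Δ = (-8)² - 4(10)(-210) = 64 + 8400 = 8464
√Δ = 92
n = [-(-8) + √Δ] / (2·10) = (8 + 92) / 20 = 100 / 20 = 5
(The negative root is discarded since n must be a positive integer.)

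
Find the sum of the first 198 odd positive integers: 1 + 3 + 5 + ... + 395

Sum of first n odd numbers = n²
= 198²
= 39204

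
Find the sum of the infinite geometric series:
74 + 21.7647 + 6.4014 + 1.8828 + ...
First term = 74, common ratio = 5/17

For |r| < 1, S = a / (1 - r)
S = 74 / (1 - (5/17))
S = 74 / (12/17)
S = 629/6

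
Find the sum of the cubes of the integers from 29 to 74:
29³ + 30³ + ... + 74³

Use ∑_{k=1}^{n} k³ = [n(n+1)/2]², then subtract the first 28 terms.
∑_{k=1}^{74} k³ = [74×75/2]² = 2775² = 7700625
∑_{k=1}^{28} k³ = [28×29/2]² = 406² = 164836
∑_{k=29}^{74} k³ = 7700625 - 164836 = 7535789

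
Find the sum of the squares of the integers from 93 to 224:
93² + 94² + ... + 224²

Use ∑_{k=1}^{n} k² = n(n+1)(2n+1)/6, then subtract the first 92 terms.
∑_{k=1}^{224} k² = 224×225×449/6 = 3771600
∑_{k=1}^{92} k² = 92×93×185/6 = 263810
∑_{k=93}^{224} k² = 3771600 - 263810 = 3507790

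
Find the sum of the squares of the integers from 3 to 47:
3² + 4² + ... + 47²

Use ∑_{k=1}^{n} k² = n(n+1)(2n+1)/6, then subtract the first 2 terms.
∑_{k=1}^{47} k² = 47×48×95/6 = 35720
∑_{k=1}^{2} k² = 2×3×5/6 = 5
∑_{k=3}^{47} k² = 35720 - 5 = 35715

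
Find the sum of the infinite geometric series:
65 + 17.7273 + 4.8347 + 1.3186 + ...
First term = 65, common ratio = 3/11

For |r| < 1, S = a / (1 - r)
S = 65 / (1 - (3/11))
S = 65 / (8/11)
S = 715/8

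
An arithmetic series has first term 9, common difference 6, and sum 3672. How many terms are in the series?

Using S = n/2 × [2a + (n-1)d]
3672 = n/2 × [2(9) + (n-1)(6)]
3672 = n/2 × [18 + 6n - 6]
7344 = n × [12 + 6n]
6n² + (12)n - 7344 = 0
Discriminant: Δ = (12)² - 4(6)(-7344) = 144 + 176256 = 176400
√Δ = 420
n = [-(12) + √Δ] / (2·6) = (-12 + 420) / 12 = 408 / 12 = 34
(The negative root is discarded since n must be a positive integer.)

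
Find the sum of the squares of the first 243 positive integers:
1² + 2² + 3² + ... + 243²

Formula: ∑k² = n(n+1)(2n+1)/6
= 243×244×487/6
= 28875204/6
= 4812534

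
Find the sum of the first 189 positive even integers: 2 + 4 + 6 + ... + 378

Sum of first n even numbers = n(n+1)
= 189×190
= 35910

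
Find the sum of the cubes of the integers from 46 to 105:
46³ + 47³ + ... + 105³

Use ∑_{k=1}^{n} k³ = [n(n+1)/2]², then subtract the first 45 terms.
∑_{k=1}^{105} k³ = [105×106/2]² = 5565² = 30969225
∑_{k=1}^{45} k³ = [45×46/2]² = 1035² = 1071225
∑_{k=46}^{105} k³ = 30969225 - 1071225 = 29898000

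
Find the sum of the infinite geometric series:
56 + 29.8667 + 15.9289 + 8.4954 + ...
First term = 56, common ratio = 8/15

For |r| < 1, S = a / (1 - r)
S = 56 / (1 - (8/15))
S = 56 / (7/15)
S = 120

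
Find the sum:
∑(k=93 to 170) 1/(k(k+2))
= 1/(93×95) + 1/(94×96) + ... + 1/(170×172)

Partial fractions: 1/(k(k+2)) = (1/2)[1/k - 1/(k+2)]
Telescoping leaves the first two and last two terms:
= (1/2)[1/93 + 1/94 - 1/171 - 1/172]
= 416923/85706568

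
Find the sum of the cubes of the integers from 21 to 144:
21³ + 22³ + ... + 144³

Use ∑_{k=1}^{n} k³ = [n(n+1)/2]², then subtract the first 20 terms.
∑_{k=1}^{144} k³ = [144×145/2]² = 10440² = 108993600
∑_{k=1}^{20} k³ = [20×21/2]² = 210² = 44100
∑_{k=21}^{144} k³ = 108993600 - 44100 = 108949500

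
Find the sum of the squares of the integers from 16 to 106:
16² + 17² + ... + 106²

Use ∑_{k=1}^{n} k² = n(n+1)(2n+1)/6, then subtract the first 15 terms.
∑_{k=1}^{106} k² = 106×107×213/6 = 402641
∑_{k=1}^{15} k² = 15×16×31/6 = 1240
∑_{k=16}^{106} k² = 402641 - 1240 = 401401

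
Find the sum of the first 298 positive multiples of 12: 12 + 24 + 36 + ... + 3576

Factor out 12: = 12(1 + 2 + ... + 298) = 12 × n(n+1)/2
= 12 × 298×299/2
= 12 × 44551
= 534612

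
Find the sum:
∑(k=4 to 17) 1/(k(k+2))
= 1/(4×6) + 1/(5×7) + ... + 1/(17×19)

Partial fractions: 1/(k(k+2)) = (1/2)[1/k - 1/(k+2)]
Telescoping leaves the first two and last two terms:
= (1/2)[1/4 + 1/5 - 1/18 - 1/19]
= 1169/6840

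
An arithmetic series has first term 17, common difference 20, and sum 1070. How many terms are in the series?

Using S = n/2 × [2a + (n-1)d]
1070 = n/2 × [2(17) + (n-1)(20)]
1070 = n/2 × [34 + 20n - 20]
2140 = n × [14 + 20n]
20n² + (14)n - 2140 = 0
Discriminant: Δ = (14)² - 4(20)(-2140) = 196 + 171200 = 171396
√Δ = 414
n = [-(14) + √Δ] / (2·20) = (-14 + 414) / 40 = 400 / 40 = 10
(The negative root is discarded since n must be a positive integer.)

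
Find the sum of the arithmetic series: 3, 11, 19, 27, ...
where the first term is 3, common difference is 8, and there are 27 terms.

Sₙ = n/2 × (first + last)
Last term = a + (n-1)d = 3 + (27-1)×8 = 211
S_27 = 27/2 × (3 + 211)
S_27 = 27/2 × 214 = 2889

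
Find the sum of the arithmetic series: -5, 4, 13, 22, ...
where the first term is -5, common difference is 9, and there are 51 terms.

Sₙ = n/2 × (first + last)
Last term = a + (n-1)d = -5 + (51-1)×9 = 445
S_51 = 51/2 × (-5 + 445)
S_51 = 51/2 × 440 = 11220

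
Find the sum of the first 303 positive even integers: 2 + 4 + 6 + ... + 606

Sum of first n even numbers = n(n+1)
= 303×304
= 92112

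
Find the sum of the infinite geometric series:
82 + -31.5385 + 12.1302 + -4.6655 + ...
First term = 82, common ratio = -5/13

For |r| < 1, S = a / (1 - r)
S = 82 / (1 - (-5/13))
S = 82 / (18/13)
S = 533/9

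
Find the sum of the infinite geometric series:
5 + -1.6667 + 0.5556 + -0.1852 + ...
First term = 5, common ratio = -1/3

For |r| < 1, S = a / (1 - r)
S = 5 / (1 - (-1/3))
S = 5 / (4/3)
S = 15/4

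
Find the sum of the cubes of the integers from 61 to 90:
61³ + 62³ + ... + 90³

Use ∑_{k=1}^{n} k³ = [n(n+1)/2]², then subtract the first 60 terms.
∑_{k=1}^{90} k³ = [90×91/2]² = 4095² = 16769025
∑_{k=1}^{60} k³ = [60×61/2]² = 1830² = 3348900
∑_{k=61}^{90} k³ = 16769025 - 3348900 = 13420125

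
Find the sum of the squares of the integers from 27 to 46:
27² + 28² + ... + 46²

Use ∑_{k=1}^{n} k² = n(n+1)(2n+1)/6, then subtract the first 26 terms.
∑_{k=1}^{46} k² = 46×47×93/6 = 33511
∑_{k=1}^{26} k² = 26×27×53/6 = 6201
∑_{k=27}^{46} k² = 33511 - 6201 = 27310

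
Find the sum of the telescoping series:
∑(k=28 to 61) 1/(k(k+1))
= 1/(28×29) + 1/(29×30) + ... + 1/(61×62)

Partial fractions: 1/(k(k+1)) = 1/k - 1/(k+1)
The series telescopes:
= (1/28 - 1/29) + (1/29 - 1/30) + ... + (1/61 - 1/62)
= 1/28 - 1/62
= 17/868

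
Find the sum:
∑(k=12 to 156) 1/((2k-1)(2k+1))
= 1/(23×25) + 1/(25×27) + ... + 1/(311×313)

Partial fractions: 1/((2k-1)(2k+1)) = (1/2)[1/(2k-1) - 1/(2k+1)]
The series telescopes:
= (1/2)[1/23 - 1/313]
= 145/7199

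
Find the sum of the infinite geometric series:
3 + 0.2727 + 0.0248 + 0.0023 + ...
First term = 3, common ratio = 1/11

For |r| < 1, S = a / (1 - r)
S = 3 / (1 - (1/11))
S = 3 / (10/11)
S = 33/10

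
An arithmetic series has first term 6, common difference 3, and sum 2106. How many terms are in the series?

Using S = n/2 × [2a + (n-1)d]
2106 = n/2 × [2(6) + (n-1)(3)]
2106 = n/2 × [12 + 3n - 3]
4212 = n × [9 + 3n]
3n² + (9)n - 4212 = 0
Discriminant: Δ = (9)² - 4(3)(-4212) = 81 + 50544 = 50625
√Δ = 225
n = [-(9) + √Δ] / (2·3) = (-9 + 225) / 6 = 216 / 6 = 36
(The negative root is discarded since n must be a positive integer.)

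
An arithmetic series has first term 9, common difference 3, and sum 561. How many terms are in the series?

Using S = n/2 × [2a + (n-1)d]
561 = n/2 × [2(9) + (n-1)(3)]
561 = n/2 × [18 + 3n - 3]
1122 = n × [15 + 3n]
3n² + (15)n - 1122 = 0
Discriminant: Δ = (15)² - 4(3)(-1122) = 225 + 13464 = 13689
√Δ = 117
n = [-(15) + √Δ] / (2·3) = (-15 + 117) / 6 = 102 / 6 = 17
(The negative root is discarded since n must be a positive integer.)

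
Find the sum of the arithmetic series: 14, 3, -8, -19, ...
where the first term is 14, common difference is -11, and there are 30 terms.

Sₙ = n/2 × (first + last)
Last term = a + (n-1)d = 14 + (30-1)×(-11) = -305
S_30 = 30/2 × (14 + (-305))
S_30 = 30/2 × (-291) = -4365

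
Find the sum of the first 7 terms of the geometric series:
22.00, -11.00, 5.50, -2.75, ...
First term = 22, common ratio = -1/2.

Sₙ = a(1 - rⁿ) / (1 - r)
S_7 = 22(1 - (-1/2)^7) / (1 - (-1/2))
S_7 = 22(1 - (-1/128)) / (3/2)
S_7 = 473/32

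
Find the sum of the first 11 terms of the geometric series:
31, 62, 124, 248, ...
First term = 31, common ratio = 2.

Sₙ = a(1 - rⁿ) / (1 - r)
S_11 = 31(1 - 2^11) / (1 - 2)
S_11 = 31(1 - 2048) / (-1)
S_11 = 63457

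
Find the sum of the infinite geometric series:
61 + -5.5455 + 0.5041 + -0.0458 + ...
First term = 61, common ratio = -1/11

For |r| < 1, S = a / (1 - r)
S = 61 / (1 - (-1/11))
S = 61 / (12/11)
S = 671/12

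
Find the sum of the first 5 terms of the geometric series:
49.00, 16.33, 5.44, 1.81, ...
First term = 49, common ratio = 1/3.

Sₙ = a(1 - rⁿ) / (1 - r)
S_5 = 49(1 - (1/3)^5) / (1 - (1/3))
S_5 = 49(1 - (1/243)) / (2/3)
S_5 = 5929/81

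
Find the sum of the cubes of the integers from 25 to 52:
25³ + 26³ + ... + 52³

Use ∑_{k=1}^{n} k³ = [n(n+1)/2]², then subtract the first 24 terms.
∑_{k=1}^{52} k³ = [52×53/2]² = 1378² = 1898884
∑_{k=1}^{24} k³ = [24×25/2]² = 300² = 90000
∑_{k=25}^{52} k³ = 1898884 - 90000 = 1808884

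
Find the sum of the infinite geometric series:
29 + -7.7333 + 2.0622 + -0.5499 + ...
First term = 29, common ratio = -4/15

For |r| < 1, S = a / (1 - r)
S = 29 / (1 - (-4/15))
S = 29 / (19/15)
S = 435/19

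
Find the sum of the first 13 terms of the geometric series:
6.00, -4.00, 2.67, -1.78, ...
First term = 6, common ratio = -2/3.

Sₙ = a(1 - rⁿ) / (1 - r)
S_13 = 6(1 - (-2/3)^13) / (1 - (-2/3))
S_13 = 6(1 - (-8192/1594323)) / (5/3)
S_13 = 641006/177147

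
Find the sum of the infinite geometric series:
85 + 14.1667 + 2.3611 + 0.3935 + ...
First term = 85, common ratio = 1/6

For |r| < 1, S = a / (1 - r)
S = 85 / (1 - (1/6))
S = 85 / (5/6)
S = 102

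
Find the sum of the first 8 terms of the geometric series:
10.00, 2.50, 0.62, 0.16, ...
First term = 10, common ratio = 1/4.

Sₙ = a(1 - rⁿ) / (1 - r)
S_8 = 10(1 - (1/4)^8) / (1 - (1/4))
S_8 = 10(1 - (1/65536)) / (3/4)
S_8 = 109225/8192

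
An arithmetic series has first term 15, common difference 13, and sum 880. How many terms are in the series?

Using S = n/2 × [2a + (n-1)d]
880 = n/2 × [2(15) + (n-1)(13)]
880 = n/2 × [30 + 13n - 13]
1760 = n × [17 + 13n]
13n² + (17)n - 1760 = 0
Discriminant: Δ = (17)² - 4(13)(-1760) = 289 + 91520 = 91809
√Δ = 303
n = [-(17) + √Δ] / (2·13) = (-17 + 303) / 26 = 286 / 26 = 11
(The negative root is discarded since n must be a positive integer.)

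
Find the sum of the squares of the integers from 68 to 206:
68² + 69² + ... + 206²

Use ∑_{k=1}^{n} k² = n(n+1)(2n+1)/6, then subtract the first 67 terms.
∑_{k=1}^{206} k² = 206×207×413/6 = 2935191
∑_{k=1}^{67} k² = 67×68×135/6 = 102510
∑_{k=68}^{206} k² = 2935191 - 102510 = 2832681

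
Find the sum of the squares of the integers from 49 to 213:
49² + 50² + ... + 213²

Use ∑_{k=1}^{n} k² = n(n+1)(2n+1)/6, then subtract the first 48 terms.
∑_{k=1}^{213} k² = 213×214×427/6 = 3243919
∑_{k=1}^{48} k² = 48×49×97/6 = 38024
∑_{k=49}^{213} k² = 3243919 - 38024 = 3205895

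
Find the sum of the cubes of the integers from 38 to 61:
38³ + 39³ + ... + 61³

Use ∑_{k=1}^{n} k³ = [n(n+1)/2]², then subtract the first 37 terms.
∑_{k=1}^{61} k³ = [61×62/2]² = 1891² = 3575881
∑_{k=1}^{37} k³ = [37×38/2]² = 703² = 494209
∑_{k=38}^{61} k³ = 3575881 - 494209 = 3081672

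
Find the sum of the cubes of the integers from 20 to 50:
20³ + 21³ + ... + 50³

Use ∑_{k=1}^{n} k³ = [n(n+1)/2]², then subtract the first 19 terms.
∑_{k=1}^{50} k³ = [50×51/2]² = 1275² = 1625625
∑_{k=1}^{19} k³ = [19×20/2]² = 190² = 36100
∑_{k=20}^{50} k³ = 1625625 - 36100 = 1589525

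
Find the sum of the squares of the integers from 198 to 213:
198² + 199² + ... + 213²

Use ∑_{k=1}^{n} k² = n(n+1)(2n+1)/6, then subtract the first 197 terms.
∑_{k=1}^{213} k² = 213×214×427/6 = 3243919
∑_{k=1}^{197} k² = 197×198×395/6 = 2567895
∑_{k=198}^{213} k² = 3243919 - 2567895 = 676024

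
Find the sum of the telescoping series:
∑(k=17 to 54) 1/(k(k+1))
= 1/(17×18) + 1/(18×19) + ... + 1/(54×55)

Partial fractions: 1/(k(k+1)) = 1/k - 1/(k+1)
The series telescopes:
= (1/17 - 1/18) + (1/18 - 1/19) + ... + (1/54 - 1/55)
= 1/17 - 1/55
= 38/935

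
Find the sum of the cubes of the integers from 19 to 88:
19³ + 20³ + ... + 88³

Use ∑_{k=1}^{n} k³ = [n(n+1)/2]², then subtract the first 18 terms.
∑_{k=1}^{88} k³ = [88×89/2]² = 3916² = 15335056
∑_{k=1}^{18} k³ = [18×19/2]² = 171² = 29241
∑_{k=19}^{88} k³ = 15335056 - 29241 = 15305815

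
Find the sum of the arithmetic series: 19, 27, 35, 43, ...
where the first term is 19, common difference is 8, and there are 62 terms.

Sₙ = n/2 × (first + last)
Last term = a + (n-1)d = 19 + (62-1)×8 = 507
S_62 = 62/2 × (19 + 507)
S_62 = 62/2 × 526 = 16306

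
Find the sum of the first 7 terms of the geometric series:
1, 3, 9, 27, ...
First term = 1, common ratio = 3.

Sₙ = a(1 - rⁿ) / (1 - r)
S_7 = 1(1 - 3^7) / (1 - 3)
S_7 = 1(1 - 2187) / (-2)
S_7 = 1093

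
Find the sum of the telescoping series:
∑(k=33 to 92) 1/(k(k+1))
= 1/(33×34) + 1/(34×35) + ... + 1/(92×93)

Partial fractions: 1/(k(k+1)) = 1/k - 1/(k+1)
The series telescopes:
= (1/33 - 1/34) + (1/34 - 1/35) + ... + (1/92 - 1/93)
= 1/33 - 1/93
= 20/1023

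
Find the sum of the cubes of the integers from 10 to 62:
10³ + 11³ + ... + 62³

Use ∑_{k=1}^{n} k³ = [n(n+1)/2]², then subtract the first 9 terms.
∑_{k=1}^{62} k³ = [62×63/2]² = 1953² = 3814209
∑_{k=1}^{9} k³ = [9×10/2]² = 45² = 2025
∑_{k=10}^{62} k³ = 3814209 - 2025 = 3812184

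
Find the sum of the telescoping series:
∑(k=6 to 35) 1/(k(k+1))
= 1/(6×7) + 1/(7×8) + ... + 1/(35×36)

Partial fractions: 1/(k(k+1)) = 1/k - 1/(k+1)
The series telescopes:
= (1/6 - 1/7) + (1/7 - 1/8) + ... + (1/35 - 1/36)
= 1/6 - 1/36
= 5/36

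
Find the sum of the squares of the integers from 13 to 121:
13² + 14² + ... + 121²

Use ∑_{k=1}^{n} k² = n(n+1)(2n+1)/6, then subtract the first 12 terms.
∑_{k=1}^{121} k² = 121×122×243/6 = 597861
∑_{k=1}^{12} k² = 12×13×25/6 = 650
∑_{k=13}^{121} k² = 597861 - 650 = 597211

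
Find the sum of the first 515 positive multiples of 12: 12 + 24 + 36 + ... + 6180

Factor out 12: = 12(1 + 2 + ... + 515) = 12 × n(n+1)/2
= 12 × 515×516/2
= 12 × 132870
= 1594440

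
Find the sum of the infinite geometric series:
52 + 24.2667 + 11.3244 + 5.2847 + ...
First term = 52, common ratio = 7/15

For |r| < 1, S = a / (1 - r)
S = 52 / (1 - (7/15))
S = 52 / (8/15)
S = 195/2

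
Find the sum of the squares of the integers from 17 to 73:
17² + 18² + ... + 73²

Use ∑_{k=1}^{n} k² = n(n+1)(2n+1)/6, then subtract the first 16 terms.
∑_{k=1}^{73} k² = 73×74×147/6 = 132349
∑_{k=1}^{16} k² = 16×17×33/6 = 1496
∑_{k=17}^{73} k² = 132349 - 1496 = 130853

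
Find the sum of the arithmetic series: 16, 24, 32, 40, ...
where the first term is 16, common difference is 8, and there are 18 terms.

Sₙ = n/2 × (first + last)
Last term = a + (n-1)d = 16 + (18-1)×8 = 152
S_18 = 18/2 × (16 + 152)
S_18 = 18/2 × 168 = 1512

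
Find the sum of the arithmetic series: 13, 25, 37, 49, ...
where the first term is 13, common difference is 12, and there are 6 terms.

Sₙ = n/2 × (first + last)
Last term = a + (n-1)d = 13 + (6-1)×12 = 73
S_6 = 6/2 × (13 + 73)
S_6 = 6/2 × 86 = 258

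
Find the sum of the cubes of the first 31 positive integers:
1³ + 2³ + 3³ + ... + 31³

Formula: ∑k³ = [n(n+1)/2]²
= [31×32/2]²
= 496²
= 246016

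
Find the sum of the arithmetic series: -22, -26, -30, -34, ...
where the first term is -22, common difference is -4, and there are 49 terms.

Sₙ = n/2 × (first + last)
Last term = a + (n-1)d = -22 + (49-1)×(-4) = -214
S_49 = 49/2 × (-22 + (-214))
S_49 = 49/2 × (-236) = -5782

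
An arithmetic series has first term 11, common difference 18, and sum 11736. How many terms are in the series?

Using S = n/2 × [2a + (n-1)d]
11736 = n/2 × [2(11) + (n-1)(18)]
11736 = n/2 × [22 + 18n - 18]
23472 = n × [4 + 18n]
18n² + (4)n - 23472 = 0
Discriminant: Δ = (4)² - 4(18)(-23472) = 16 + 1689984 = 1690000
√Δ = 1300
n = [-(4) + √Δ] / (2·18) = (-4 + 1300) / 36 = 1296 / 36 = 36
(The negative root is discarded since n must be a positive integer.)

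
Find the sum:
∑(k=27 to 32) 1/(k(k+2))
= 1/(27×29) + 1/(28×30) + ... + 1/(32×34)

Partial fractions: 1/(k(k+2)) = (1/2)[1/k - 1/(k+2)]
Telescoping leaves the first two and last two terms:
= (1/2)[1/27 + 1/28 - 1/33 - 1/34]
= 1843/282744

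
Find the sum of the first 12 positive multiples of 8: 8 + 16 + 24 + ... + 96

Factor out 8: = 8(1 + 2 + ... + 12) = 8 × n(n+1)/2
= 8 × 12×13/2
= 8 × 78
= 624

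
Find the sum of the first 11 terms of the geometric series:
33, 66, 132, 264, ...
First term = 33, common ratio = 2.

Sₙ = a(1 - rⁿ) / (1 - r)
S_11 = 33(1 - 2^11) / (1 - 2)
S_11 = 33(1 - 2048) / (-1)
S_11 = 67551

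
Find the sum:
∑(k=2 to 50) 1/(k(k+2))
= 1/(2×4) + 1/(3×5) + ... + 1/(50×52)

Partial fractions: 1/(k(k+2)) = (1/2)[1/k - 1/(k+2)]
Telescoping leaves the first two and last two terms:
= (1/2)[1/2 + 1/3 - 1/51 - 1/52]
= 2107/5304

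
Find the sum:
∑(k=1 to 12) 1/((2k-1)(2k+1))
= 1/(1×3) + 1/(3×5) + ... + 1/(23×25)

Partial fractions: 1/((2k-1)(2k+1)) = (1/2)[1/(2k-1) - 1/(2k+1)]
The series telescopes:
= (1/2)[1/1 - 1/25]
= 12/25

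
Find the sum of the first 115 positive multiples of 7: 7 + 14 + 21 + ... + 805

Factor out 7: = 7(1 + 2 + ... + 115) = 7 × n(n+1)/2
= 7 × 115×116/2
= 7 × 6670
= 46690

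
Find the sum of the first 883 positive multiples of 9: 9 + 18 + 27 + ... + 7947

Factor out 9: = 9(1 + 2 + ... + 883) = 9 × n(n+1)/2
= 9 × 883×884/2
= 9 × 390286
= 3512574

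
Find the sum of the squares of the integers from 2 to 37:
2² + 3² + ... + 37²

Use ∑_{k=1}^{n} k² = n(n+1)(2n+1)/6, then subtract the first 1 terms.
∑_{k=1}^{37} k² = 37×38×75/6 = 17575
∑_{k=1}^{1} k² = 1×2×3/6 = 1
∑_{k=2}^{37} k² = 17575 - 1 = 17574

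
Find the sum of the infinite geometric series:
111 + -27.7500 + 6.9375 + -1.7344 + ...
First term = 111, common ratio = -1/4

For |r| < 1, S = a / (1 - r)
S = 111 / (1 - (-1/4))
S = 111 / (5/4)
S = 444/5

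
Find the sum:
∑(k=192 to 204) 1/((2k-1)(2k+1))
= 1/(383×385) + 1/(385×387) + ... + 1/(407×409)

Partial fractions: 1/((2k-1)(2k+1)) = (1/2)[1/(2k-1) - 1/(2k+1)]
The series telescopes:
= (1/2)[1/383 - 1/409]
= 13/156647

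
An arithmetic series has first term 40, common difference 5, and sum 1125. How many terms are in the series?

Using S = n/2 × [2a + (n-1)d]
1125 = n/2 × [2(40) + (n-1)(5)]
1125 = n/2 × [80 + 5n - 5]
2250 = n × [75 + 5n]
5n² + (75)n - 2250 = 0
Discriminant: Δ = (75)² - 4(5)(-2250) = 5625 + 45000 = 50625
√Δ = 225
n = [-(75) + √Δ] / (2·5) = (-75 + 225) / 10 = 150 / 10 = 15
(The negative root is discarded since n must be a positive integer.)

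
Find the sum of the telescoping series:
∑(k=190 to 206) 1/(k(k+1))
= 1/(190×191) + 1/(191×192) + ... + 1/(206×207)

Partial fractions: 1/(k(k+1)) = 1/k - 1/(k+1)
The series telescopes:
= (1/190 - 1/191) + (1/191 - 1/192) + ... + (1/206 - 1/207)
= 1/190 - 1/207
= 17/39330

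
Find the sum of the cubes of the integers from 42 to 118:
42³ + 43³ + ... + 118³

Use ∑_{k=1}^{n} k³ = [n(n+1)/2]², then subtract the first 41 terms.
∑_{k=1}^{118} k³ = [118×119/2]² = 7021² = 49294441
∑_{k=1}^{41} k³ = [41×42/2]² = 861² = 741321
∑_{k=42}^{118} k³ = 49294441 - 741321 = 48553120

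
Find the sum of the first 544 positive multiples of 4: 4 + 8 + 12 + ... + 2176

Factor out 4: = 4(1 + 2 + ... + 544) = 4 × n(n+1)/2
= 4 × 544×545/2
= 4 × 148240
= 592960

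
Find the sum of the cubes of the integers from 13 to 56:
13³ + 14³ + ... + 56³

Use ∑_{k=1}^{n} k³ = [n(n+1)/2]², then subtract the first 12 terms.
∑_{k=1}^{56} k³ = [56×57/2]² = 1596² = 2547216
∑_{k=1}^{12} k³ = [12×13/2]² = 78² = 6084
∑_{k=13}^{56} k³ = 2547216 - 6084 = 2541132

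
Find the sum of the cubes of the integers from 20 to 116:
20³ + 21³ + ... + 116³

Use ∑_{k=1}^{n} k³ = [n(n+1)/2]², then subtract the first 19 terms.
∑_{k=1}^{116} k³ = [116×117/2]² = 6786² = 46049796
∑_{k=1}^{19} k³ = [19×20/2]² = 190² = 36100
∑_{k=20}^{116} k³ = 46049796 - 36100 = 46013696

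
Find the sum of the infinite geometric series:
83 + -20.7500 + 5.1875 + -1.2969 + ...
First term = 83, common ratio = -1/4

For |r| < 1, S = a / (1 - r)
S = 83 / (1 - (-1/4))
S = 83 / (5/4)
S = 332/5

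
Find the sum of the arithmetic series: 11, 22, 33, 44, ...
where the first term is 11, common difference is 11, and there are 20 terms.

Sₙ = n/2 × (first + last)
Last term = a + (n-1)d = 11 + (20-1)×11 = 220
S_20 = 20/2 × (11 + 220)
S_20 = 20/2 × 231 = 2310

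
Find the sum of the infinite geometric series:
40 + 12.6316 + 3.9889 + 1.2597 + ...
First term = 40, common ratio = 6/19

For |r| < 1, S = a / (1 - r)
S = 40 / (1 - (6/19))
S = 40 / (13/19)
S = 760/13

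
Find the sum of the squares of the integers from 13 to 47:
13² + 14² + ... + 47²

Use ∑_{k=1}^{n} k² = n(n+1)(2n+1)/6, then subtract the first 12 terms.
∑_{k=1}^{47} k² = 47×48×95/6 = 35720
∑_{k=1}^{12} k² = 12×13×25/6 = 650
∑_{k=13}^{47} k² = 35720 - 650 = 35070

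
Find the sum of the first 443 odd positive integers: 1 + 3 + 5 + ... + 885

Sum of first n odd numbers = n²
= 443²
= 196249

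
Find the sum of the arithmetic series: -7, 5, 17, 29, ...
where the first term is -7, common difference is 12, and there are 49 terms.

Sₙ = n/2 × (first + last)
Last term = a + (n-1)d = -7 + (49-1)×12 = 569
S_49 = 49/2 × (-7 + 569)
S_49 = 49/2 × 562 = 13769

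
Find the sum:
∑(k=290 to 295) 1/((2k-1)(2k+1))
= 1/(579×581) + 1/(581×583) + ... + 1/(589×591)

Partial fractions: 1/((2k-1)(2k+1)) = (1/2)[1/(2k-1) - 1/(2k+1)]
The series telescopes:
= (1/2)[1/579 - 1/591]
= 2/114063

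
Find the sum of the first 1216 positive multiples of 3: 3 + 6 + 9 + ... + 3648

Factor out 3: = 3(1 + 2 + ... + 1216) = 3 × n(n+1)/2
= 3 × 1216×1217/2
= 3 × 739936
= 2219808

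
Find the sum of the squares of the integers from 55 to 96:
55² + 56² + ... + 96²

Use ∑_{k=1}^{n} k² = n(n+1)(2n+1)/6, then subtract the first 54 terms.
∑_{k=1}^{96} k² = 96×97×193/6 = 299536
∑_{k=1}^{54} k² = 54×55×109/6 = 53955
∑_{k=55}^{96} k² = 299536 - 53955 = 245581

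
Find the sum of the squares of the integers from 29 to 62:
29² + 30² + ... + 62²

Use ∑_{k=1}^{n} k² = n(n+1)(2n+1)/6, then subtract the first 28 terms.
∑_{k=1}^{62} k² = 62×63×125/6 = 81375
∑_{k=1}^{28} k² = 28×29×57/6 = 7714
∑_{k=29}^{62} k² = 81375 - 7714 = 73661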